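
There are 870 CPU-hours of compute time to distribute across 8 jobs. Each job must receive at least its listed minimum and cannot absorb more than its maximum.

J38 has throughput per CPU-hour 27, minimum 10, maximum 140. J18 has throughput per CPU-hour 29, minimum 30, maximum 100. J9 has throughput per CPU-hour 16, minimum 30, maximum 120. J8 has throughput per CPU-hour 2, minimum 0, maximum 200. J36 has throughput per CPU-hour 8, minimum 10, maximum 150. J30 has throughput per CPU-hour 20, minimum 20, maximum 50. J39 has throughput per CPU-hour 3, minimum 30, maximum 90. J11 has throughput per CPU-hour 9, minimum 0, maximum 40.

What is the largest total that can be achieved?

11790

Meeting every minimum uses 10+30+30+0+10+20+30+0 = 130 CPU-hours, leaving 740.
Highest throughput per CPU-hour first: J18 29 > J38 27 > J30 20 > J9 16 > J11 9 > J36 8 > J39 3 > J8 2.
J18: +70 to 100 (cap) ; 670 left.
J38: +130 to 140 (cap) ; 540 left.
J30 takes 30 more to reach its cap of 50 ; 510 left.
J9: +90 to 120 (cap) ; 420 left.
Give J11 40 more to hit its cap of 40 ; 380 left.
J36 takes 140 more to reach its cap of 150 ; 240 left.
Give J39 60 more to hit its cap of 90 ; 180 left.
Only 180 left; J8 takes them to reach 180.
Total = 27×140 + 29×100 + 16×120 + 2×180 + 8×150 + 20×50 + 3×90 + 9×40 = 11790.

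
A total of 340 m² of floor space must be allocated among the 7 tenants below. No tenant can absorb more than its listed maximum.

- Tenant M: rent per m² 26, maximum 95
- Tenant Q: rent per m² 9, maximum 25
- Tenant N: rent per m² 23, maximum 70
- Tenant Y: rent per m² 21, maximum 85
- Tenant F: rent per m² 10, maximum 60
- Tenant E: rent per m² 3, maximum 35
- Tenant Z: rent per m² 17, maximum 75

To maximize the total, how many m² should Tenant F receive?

15

Order the tenants by rent per m²: Tenant M 26 > Tenant N 23 > Tenant Y 21 > Tenant Z 17 > Tenant F 10 > Tenant Q 9 > Tenant E 3.
Tenant M: +95 to 95 (cap) — 245 left.
Tenant N: +70 to 70 (cap) — 175 left.
Tenant Y: +85 to 85 (cap) — 90 left.
Give Tenant Z 75 to hit its cap of 75 — 15 left.
Tenant F has room for 60 but only 15 remain, so it gets 15.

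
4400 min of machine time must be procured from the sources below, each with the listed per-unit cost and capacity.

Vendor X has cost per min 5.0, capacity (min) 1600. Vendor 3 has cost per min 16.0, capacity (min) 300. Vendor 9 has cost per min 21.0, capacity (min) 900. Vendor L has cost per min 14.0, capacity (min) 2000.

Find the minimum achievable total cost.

51300

Cheapest first:
Take 1600 from Vendor X at 5.0 — need 2800 more.
Take 2000 from Vendor L at 14.0 — need 800 more.
Vendor 3 at 16.0: take all 300 min — 500 still needed.
Take 500 from Vendor 9 at 21.0 to finish.
Cost = 1600×5.0 + 2000×14.0 + 300×16.0 + 500×21.0 = 51300.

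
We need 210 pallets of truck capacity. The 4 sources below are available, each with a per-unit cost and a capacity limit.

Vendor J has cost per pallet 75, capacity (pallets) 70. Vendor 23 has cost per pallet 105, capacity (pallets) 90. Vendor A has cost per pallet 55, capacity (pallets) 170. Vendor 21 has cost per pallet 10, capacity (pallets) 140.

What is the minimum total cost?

5250

Use sources in increasing cost order.
Vendor 21 (10): use full 140 → 70 pallets to go.
Vendor A (55): take the remaining 70 → done.
Vendor J, Vendor 23: unused.
Cost = 140×10 + 70×55 = 5250.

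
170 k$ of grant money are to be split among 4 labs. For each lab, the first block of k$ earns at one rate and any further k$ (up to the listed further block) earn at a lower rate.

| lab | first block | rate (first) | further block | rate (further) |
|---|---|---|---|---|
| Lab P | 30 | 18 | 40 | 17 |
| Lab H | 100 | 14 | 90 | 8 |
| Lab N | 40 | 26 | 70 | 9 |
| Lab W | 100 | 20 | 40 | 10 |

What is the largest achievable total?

Rank every tier by rate: Lab N/T1 26 > Lab W/T1 20 > Lab P/T1 18 > Lab P/T2 17 > Lab H/T1 14 > Lab W/T2 10 > Lab N/T2 9 > Lab H/T2 8.
Lab N T1 at 26: fill all 40 ; 130 left.
Fill Lab W T1 block (100 at 20) ; 30 left.
Fill Lab P T1 block (30 at 18) ; 0 left.
Total = 26×40 + 20×100 + 18×30 = 3580.

3580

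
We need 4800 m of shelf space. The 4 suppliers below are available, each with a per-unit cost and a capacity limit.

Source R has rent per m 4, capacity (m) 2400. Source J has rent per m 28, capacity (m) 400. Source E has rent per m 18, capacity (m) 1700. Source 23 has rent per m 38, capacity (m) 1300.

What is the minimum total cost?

62800

Fill from the cheapest supplier first.
Source R at 4: take all 2400 m — 2400 still needed.
Source E at 18: take all 1700 m — 700 still needed.
Take 400 from Source J at 28 — need 300 more.
Source 23 at 38: take 300 of its 1300 — requirement met.
Cost = 2400×4 + 1700×18 + 400×28 + 300×38 = 62800.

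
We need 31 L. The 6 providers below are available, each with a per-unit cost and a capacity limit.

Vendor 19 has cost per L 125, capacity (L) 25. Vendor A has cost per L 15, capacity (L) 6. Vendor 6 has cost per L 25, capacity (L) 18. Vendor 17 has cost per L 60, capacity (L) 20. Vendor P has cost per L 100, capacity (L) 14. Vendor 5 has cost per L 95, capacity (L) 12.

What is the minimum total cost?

960

Cheapest first:
Vendor A (15): use full 6 ; 25 L to go.
Vendor 6 at 25: take all 18 L ; 7 still needed.
Take 7 from Vendor 17 at 60 to finish.
Vendor 5, Vendor P, Vendor 19: unused.
Cost = 6×15 + 18×25 + 7×60 = 960.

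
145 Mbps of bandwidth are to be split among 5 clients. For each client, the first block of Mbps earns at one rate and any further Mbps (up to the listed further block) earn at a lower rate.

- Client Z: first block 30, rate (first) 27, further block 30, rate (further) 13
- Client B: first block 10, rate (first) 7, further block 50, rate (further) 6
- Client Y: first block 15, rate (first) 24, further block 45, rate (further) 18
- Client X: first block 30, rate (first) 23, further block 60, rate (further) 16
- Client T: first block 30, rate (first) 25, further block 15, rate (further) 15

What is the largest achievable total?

Rank every tier by rate: Client Z/tier1 27 > Client T/tier1 25 > Client Y/tier1 24 > Client X/tier1 23 > Client Y/tier2 18 > Client X/tier2 16 > Client T/tier2 15 > Client Z/tier2 13 > Client B/tier1 7 > Client B/tier2 6.
Client Z tier1 at 27: fill all 30 → 115 left.
Fill Client T tier1 block (30 at 25) → 85 left.
Fill Client Y tier1 block (15 at 24) → 70 left.
Client X tier1 at 23: fill all 30 → 40 left.
Client Y/tier2: +40 of 45 at 18; pool empty.
Total = 27×30 + 25×30 + 24×15 + 23×30 + 18×40 = 3330.

3330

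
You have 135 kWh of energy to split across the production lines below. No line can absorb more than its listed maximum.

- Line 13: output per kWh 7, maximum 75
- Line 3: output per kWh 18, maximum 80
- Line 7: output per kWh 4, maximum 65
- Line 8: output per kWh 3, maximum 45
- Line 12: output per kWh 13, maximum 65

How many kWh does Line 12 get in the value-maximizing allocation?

Order the production lines by output per kWh: Line 3 18 > Line 12 13 > Line 13 7 > Line 7 4 > Line 8 3.
Give Line 3 80 to hit its cap of 80 — 55 left.
Line 12: +55 (room for 65) → 55. Pool exhausted.

55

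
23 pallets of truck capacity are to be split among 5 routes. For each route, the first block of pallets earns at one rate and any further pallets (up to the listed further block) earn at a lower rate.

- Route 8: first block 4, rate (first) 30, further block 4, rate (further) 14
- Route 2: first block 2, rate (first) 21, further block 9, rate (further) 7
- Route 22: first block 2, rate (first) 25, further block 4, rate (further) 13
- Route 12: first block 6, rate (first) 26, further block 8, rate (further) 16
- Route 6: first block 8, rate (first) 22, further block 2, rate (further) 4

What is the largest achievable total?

Treat each block as its own option and order by rate: Route 8/T1 30 > Route 12/T1 26 > Route 22/T1 25 > Route 6/T1 22 > Route 2/T1 21 > Route 12/T2 16 > Route 8/T2 14 > Route 22/T2 13 > Route 2/T2 7 > Route 6/T2 4.
Fill Route 8 T1 block (4 at 30) — 19 left.
Route 12 T1 at 26: fill all 6 — 13 left.
Route 22 T1 at 25: fill all 2 — 11 left.
Fill Route 6 T1 block (8 at 22) — 3 left.
Fill Route 2 T1 block (2 at 21) — 1 left.
1 remain; put them into Route 12 T2 at 16.
Total = 30×4 + 26×6 + 25×2 + 22×8 + 21×2 + 16×1 = 560.

560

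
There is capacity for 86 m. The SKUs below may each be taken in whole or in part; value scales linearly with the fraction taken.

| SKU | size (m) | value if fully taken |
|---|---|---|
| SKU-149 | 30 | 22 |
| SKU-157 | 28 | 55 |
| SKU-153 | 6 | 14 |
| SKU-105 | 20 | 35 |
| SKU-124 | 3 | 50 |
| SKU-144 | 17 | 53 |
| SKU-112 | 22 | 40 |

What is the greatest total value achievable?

Rank by value-to-size ratio: SKU-124 50/3≈16.7, SKU-144 53/17≈3.12, SKU-153 14/6≈2.33, SKU-157 55/28≈1.96, SKU-112 40/22≈1.82, SKU-105 35/20≈1.75, SKU-149 22/30≈0.733.
Take all of SKU-124 (3 m, value 50) → 83 m left.
Take all of SKU-144 (17 m, value 53) → 66 m left.
Take all of SKU-153 (6 m, value 14) → 60 m left.
SKU-157: take in full, 28 m for value 55 → 32 left.
SKU-112: take in full, 22 m for value 40 → 10 left.
10 m left: a 10/20 share of SKU-105 gives 35×10/20 = 17.5.
Total value = 229.5.

229.5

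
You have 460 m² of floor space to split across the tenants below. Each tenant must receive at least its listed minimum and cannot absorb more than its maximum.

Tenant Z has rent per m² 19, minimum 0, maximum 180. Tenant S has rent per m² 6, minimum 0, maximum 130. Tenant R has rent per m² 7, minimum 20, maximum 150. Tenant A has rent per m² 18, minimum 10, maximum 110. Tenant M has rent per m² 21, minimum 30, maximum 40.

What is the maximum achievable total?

Meeting every minimum uses 0+0+20+10+30 = 60 m², leaving 400.
Rank by rent per m²: Tenant M 21 > Tenant Z 19 > Tenant A 18 > Tenant R 7 > Tenant S 6.
Give Tenant M 10 more to hit its cap of 40 ; 390 left.
Tenant Z takes 180 more to reach its cap of 180 ; 210 left.
Tenant A takes 100 more to reach its cap of 110 ; 110 left.
Tenant R: +110 (room for 130) → 130. Pool exhausted.
Total = 19×180 + 7×130 + 18×110 + 21×40 = 7150.

7150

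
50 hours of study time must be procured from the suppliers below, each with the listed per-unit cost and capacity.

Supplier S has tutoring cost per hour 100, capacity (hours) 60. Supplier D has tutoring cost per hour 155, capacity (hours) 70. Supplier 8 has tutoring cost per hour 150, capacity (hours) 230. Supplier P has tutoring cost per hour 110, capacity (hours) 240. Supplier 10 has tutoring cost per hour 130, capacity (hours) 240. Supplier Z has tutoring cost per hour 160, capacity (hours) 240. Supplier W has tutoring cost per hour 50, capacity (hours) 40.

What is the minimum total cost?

Use suppliers in increasing cost order.
Supplier W (50): use full 40 — 10 hours to go.
Supplier S (100): take the remaining 10 — done.
Supplier P, Supplier 10, Supplier 8, Supplier D, Supplier Z: unused.
Cost = 40×50 + 10×100 = 3000.

3000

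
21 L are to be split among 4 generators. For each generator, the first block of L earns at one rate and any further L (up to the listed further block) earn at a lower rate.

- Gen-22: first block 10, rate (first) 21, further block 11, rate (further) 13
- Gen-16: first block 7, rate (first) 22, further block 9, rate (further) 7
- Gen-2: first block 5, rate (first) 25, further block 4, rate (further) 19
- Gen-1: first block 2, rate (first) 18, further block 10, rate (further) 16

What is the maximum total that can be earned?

468

Treat each block as its own option and order by rate: Gen-2/first 25 > Gen-16/first 22 > Gen-22/first 21 > Gen-2/second 19 > Gen-1/first 18 > Gen-1/second 16 > Gen-22/second 13 > Gen-16/second 7.
Gen-2/first (25): +5 ; 16 left.
Gen-16 first at 22: fill all 7 ; 9 left.
Gen-22/first: +9 of 10 at 21; pool empty.
Total = 25×5 + 22×7 + 21×9 = 468.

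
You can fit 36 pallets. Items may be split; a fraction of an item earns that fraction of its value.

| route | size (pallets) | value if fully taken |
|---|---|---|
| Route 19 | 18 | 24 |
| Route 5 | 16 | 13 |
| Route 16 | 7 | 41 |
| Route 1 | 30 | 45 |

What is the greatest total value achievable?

Sort by value density: Route 16 41/7≈5.86, Route 1 45/30≈1.5, Route 19 24/18≈1.33, Route 5 13/16≈0.812.
Route 16: take in full, 7 pallets for value 41 — 29 left.
Fill the last 29 pallets with part of Route 1: 29/30 of it earns 43.5.
Total value = 84.5.

84.5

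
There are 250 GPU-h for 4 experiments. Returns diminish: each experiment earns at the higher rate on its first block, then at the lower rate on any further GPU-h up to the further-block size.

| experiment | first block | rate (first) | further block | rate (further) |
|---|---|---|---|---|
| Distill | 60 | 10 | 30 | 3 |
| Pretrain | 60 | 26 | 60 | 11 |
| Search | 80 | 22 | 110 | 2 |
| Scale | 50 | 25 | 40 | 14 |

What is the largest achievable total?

5350

Rank every tier by rate: Pretrain/T1 26 > Scale/T1 25 > Search/T1 22 > Scale/T2 14 > Pretrain/T2 11 > Distill/T1 10 > Distill/T2 3 > Search/T2 2.
Fill Pretrain T1 block (60 at 26) — 190 left.
Scale/T1 (25): +50 — 140 left.
Search/T1 (22): +80 — 60 left.
Scale T2 at 14: fill all 40 — 20 left.
Pretrain/T2: +20 of 60 at 11; pool empty.
Total = 26×60 + 25×50 + 22×80 + 14×40 + 11×20 = 5350.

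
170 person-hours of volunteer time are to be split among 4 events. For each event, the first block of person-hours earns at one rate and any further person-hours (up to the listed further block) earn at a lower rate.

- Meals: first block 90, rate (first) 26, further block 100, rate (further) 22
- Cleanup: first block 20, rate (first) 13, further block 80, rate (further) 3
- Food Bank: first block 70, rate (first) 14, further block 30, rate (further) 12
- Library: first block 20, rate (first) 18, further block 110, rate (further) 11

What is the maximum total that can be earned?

Order all 8 blocks by rate: Meals/first 26 > Meals/second 22 > Library/first 18 > Food Bank/first 14 > Cleanup/first 13 > Food Bank/second 12 > Library/second 11 > Cleanup/second 3.
Meals first at 26: fill all 90 ; 80 left.
Meals/second: +80 of 100 at 22; pool empty.
Total = 26×90 + 22×80 = 4100.

4100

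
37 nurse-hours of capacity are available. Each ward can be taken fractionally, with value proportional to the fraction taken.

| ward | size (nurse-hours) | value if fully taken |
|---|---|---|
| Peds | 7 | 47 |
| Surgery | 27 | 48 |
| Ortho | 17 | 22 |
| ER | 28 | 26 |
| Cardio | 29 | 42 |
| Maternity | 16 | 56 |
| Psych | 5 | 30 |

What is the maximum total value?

Rank by value-to-size ratio: Peds 47/7≈6.71, Psych 30/5≈6, Maternity 56/16≈3.5, Surgery 48/27≈1.78, Cardio 42/29≈1.45, Ortho 22/17≈1.29, ER 26/28≈0.929.
Peds: take in full, 7 nurse-hours for value 47 → 30 left.
Psych: take in full, 5 nurse-hours for value 30 → 25 left.
Maternity: take in full, 16 nurse-hours for value 56 → 9 left.
9 nurse-hours left: a 9/27 share of Surgery gives 48×9/27 = 16.
Total value = 149.

149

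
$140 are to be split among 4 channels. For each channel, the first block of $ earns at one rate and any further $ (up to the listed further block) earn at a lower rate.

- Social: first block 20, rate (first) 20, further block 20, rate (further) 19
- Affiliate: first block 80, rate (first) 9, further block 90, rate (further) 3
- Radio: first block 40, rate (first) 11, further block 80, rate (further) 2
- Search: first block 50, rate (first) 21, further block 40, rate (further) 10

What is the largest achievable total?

2370

Treat each block as its own option and order by rate: Search/T1 21 > Social/T1 20 > Social/T2 19 > Radio/T1 11 > Search/T2 10 > Affiliate/T1 9 > Affiliate/T2 3 > Radio/T2 2.
Fill Search T1 block (50 at 21) → 90 left.
Social/T1 (20): +20 → 70 left.
Social T2 at 19: fill all 20 → 50 left.
Radio/T1 (11): +40 → 10 left.
Search/T2: +10 of 40 at 10; pool empty.
Total = 21×50 + 20×20 + 19×20 + 11×40 + 10×10 = 2370.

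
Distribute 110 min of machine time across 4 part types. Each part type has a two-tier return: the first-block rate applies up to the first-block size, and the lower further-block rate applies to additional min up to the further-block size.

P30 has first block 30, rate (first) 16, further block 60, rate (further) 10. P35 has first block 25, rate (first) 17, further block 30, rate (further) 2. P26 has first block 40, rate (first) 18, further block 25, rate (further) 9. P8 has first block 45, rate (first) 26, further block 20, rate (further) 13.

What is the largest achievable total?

2315

Order all 8 blocks by rate: P8/tier1 26 > P26/tier1 18 > P35/tier1 17 > P30/tier1 16 > P8/tier2 13 > P30/tier2 10 > P26/tier2 9 > P35/tier2 2.
P8/tier1 (26): +45 → 65 left.
P26/tier1 (18): +40 → 25 left.
P35 tier1 at 17: fill all 25 → 0 left.
Total = 26×45 + 18×40 + 17×25 = 2315.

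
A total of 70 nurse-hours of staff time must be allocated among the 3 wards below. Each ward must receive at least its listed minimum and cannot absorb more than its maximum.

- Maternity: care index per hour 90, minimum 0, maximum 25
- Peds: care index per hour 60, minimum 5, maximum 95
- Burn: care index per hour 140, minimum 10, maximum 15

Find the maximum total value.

Meeting every minimum uses 0+5+10 = 15 nurse-hours, leaving 55.
Rank by care index per hour: Burn 140 > Maternity 90 > Peds 60.
Burn takes 5 more to reach its cap of 15 — 50 left.
Maternity takes 25 more to reach its cap of 25 — 25 left.
Peds: +25 (room for 90) → 30. Pool exhausted.
Total = 90×25 + 60×30 + 140×15 = 6150.

6150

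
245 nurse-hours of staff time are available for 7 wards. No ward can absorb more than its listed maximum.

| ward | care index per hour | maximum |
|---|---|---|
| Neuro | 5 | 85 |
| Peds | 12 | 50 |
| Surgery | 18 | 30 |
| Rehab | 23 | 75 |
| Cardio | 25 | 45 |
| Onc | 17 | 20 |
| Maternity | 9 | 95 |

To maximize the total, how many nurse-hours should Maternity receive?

25

Rank by care index per hour: Cardio 25 > Rehab 23 > Surgery 18 > Onc 17 > Peds 12 > Maternity 9 > Neuro 5.
Give Cardio 45 to hit its cap of 45 → 200 left.
Give Rehab 75 to hit its cap of 75 → 125 left.
Surgery takes 30 to reach its cap of 30 → 95 left.
Onc takes 20 to reach its cap of 20 → 75 left.
Peds: +50 to 50 (cap) → 25 left.
Only 25 left; Maternity takes them to reach 25.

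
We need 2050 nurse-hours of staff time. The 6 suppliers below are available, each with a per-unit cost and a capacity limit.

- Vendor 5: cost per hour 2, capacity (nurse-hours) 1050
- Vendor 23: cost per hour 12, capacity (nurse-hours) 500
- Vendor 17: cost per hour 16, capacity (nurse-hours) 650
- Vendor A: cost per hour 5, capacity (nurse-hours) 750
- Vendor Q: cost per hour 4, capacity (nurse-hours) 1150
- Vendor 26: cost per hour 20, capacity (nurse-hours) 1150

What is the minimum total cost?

Fill from the cheapest supplier first.
Vendor 5 at 2: take all 1050 nurse-hours ; 1000 still needed.
Vendor Q at 4: take 1000 of its 1150 ; requirement met.
Vendor A, Vendor 23, Vendor 17, Vendor 26: unused.
Cost = 1050×2 + 1000×4 = 6100.

6100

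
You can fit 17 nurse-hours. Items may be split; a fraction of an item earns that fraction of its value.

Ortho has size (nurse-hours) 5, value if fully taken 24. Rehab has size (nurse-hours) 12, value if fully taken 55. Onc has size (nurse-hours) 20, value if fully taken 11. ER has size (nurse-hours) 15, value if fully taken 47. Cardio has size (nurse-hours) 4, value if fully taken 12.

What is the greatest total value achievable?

Rank by value-to-size ratio: Ortho 24/5≈4.8, Rehab 55/12≈4.58, ER 47/15≈3.13, Cardio 12/4≈3, Onc 11/20≈0.55.
All 5 nurse-hours of Ortho fit (value 24) ; 12 remain.
Take all of Rehab (12 nurse-hours, value 55) ; 0 nurse-hours left.
Total value = 79.

79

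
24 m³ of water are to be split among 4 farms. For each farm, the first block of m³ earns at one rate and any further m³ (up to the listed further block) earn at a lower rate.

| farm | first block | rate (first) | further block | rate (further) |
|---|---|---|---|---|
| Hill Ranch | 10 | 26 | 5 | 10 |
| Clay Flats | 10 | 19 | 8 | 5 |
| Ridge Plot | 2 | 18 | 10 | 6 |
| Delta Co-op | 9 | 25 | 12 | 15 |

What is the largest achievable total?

Order all 8 blocks by rate: Hill Ranch/first 26 > Delta Co-op/first 25 > Clay Flats/first 19 > Ridge Plot/first 18 > Delta Co-op/second 15 > Hill Ranch/second 10 > Ridge Plot/second 6 > Clay Flats/second 5.
Hill Ranch first at 26: fill all 10 → 14 left.
Fill Delta Co-op first block (9 at 25) → 5 left.
5 remain; put them into Clay Flats first at 19.
Total = 26×10 + 25×9 + 19×5 = 580.

580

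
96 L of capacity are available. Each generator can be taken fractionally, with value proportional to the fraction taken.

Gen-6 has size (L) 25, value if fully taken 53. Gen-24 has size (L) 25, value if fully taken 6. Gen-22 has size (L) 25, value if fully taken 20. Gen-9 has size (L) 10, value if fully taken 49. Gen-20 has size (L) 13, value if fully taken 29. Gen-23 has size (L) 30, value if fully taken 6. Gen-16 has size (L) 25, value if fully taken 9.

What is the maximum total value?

Sort by value density: Gen-9 49/10≈4.9, Gen-20 29/13≈2.23, Gen-6 53/25≈2.12, Gen-22 20/25≈0.8, Gen-16 9/25≈0.36, Gen-24 6/25≈0.24, Gen-23 6/30≈0.2.
All 10 L of Gen-9 fit (value 49) ; 86 remain.
Gen-20: take in full, 13 L for value 29 ; 73 left.
Gen-6: take in full, 25 L for value 53 ; 48 left.
Take all of Gen-22 (25 L, value 20) ; 23 L left.
23 L left: a 23/25 share of Gen-16 gives 9×23/25 = 8.28.
Total value = 159.28.

159.28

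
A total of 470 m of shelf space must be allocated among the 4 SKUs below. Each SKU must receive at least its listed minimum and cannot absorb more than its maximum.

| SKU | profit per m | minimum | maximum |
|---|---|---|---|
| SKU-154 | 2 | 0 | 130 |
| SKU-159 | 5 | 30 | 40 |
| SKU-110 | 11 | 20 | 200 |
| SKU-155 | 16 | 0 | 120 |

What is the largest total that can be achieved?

Meeting every minimum uses 0+30+20+0 = 50 m, leaving 420.
Highest profit per m first: SKU-155 16 > SKU-110 11 > SKU-159 5 > SKU-154 2.
SKU-155 takes 120 more to reach its cap of 120 — 300 left.
SKU-110 takes 180 more to reach its cap of 200 — 120 left.
SKU-159 takes 10 more to reach its cap of 40 — 110 left.
SKU-154: +110 (room for 130) → 110. Pool exhausted.
Total = 2×110 + 5×40 + 11×200 + 16×120 = 4540.

4540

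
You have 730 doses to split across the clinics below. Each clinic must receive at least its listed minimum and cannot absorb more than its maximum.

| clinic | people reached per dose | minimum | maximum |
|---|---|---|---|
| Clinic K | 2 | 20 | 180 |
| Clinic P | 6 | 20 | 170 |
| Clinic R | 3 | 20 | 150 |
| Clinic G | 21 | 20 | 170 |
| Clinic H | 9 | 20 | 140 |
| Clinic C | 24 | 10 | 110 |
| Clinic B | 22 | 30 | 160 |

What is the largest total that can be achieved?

11750

Meeting every minimum uses 20+20+20+20+20+10+30 = 140 doses, leaving 590.
Rank by people reached per dose: Clinic C 24 > Clinic B 22 > Clinic G 21 > Clinic H 9 > Clinic P 6 > Clinic R 3 > Clinic K 2.
Clinic C: +100 to 110 (cap) → 490 left.
Clinic B takes 130 more to reach its cap of 160 → 360 left.
Give Clinic G 150 more to hit its cap of 170 → 210 left.
Give Clinic H 120 more to hit its cap of 140 → 90 left.
Clinic P has room for 150 more but only 90 remain, so it gets 110.
Total = 2×20 + 6×110 + 3×20 + 21×170 + 9×140 + 24×110 + 22×160 = 11750.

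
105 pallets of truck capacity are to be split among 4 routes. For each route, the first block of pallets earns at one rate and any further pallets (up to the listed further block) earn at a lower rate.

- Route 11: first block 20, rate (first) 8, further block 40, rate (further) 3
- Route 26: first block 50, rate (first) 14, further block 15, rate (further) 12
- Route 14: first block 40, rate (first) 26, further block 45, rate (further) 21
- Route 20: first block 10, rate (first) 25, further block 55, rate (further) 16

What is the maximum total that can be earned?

Rank every tier by rate: Route 14/tier1 26 > Route 20/tier1 25 > Route 14/tier2 21 > Route 20/tier2 16 > Route 26/tier1 14 > Route 26/tier2 12 > Route 11/tier1 8 > Route 11/tier2 3.
Fill Route 14 tier1 block (40 at 26) ; 65 left.
Route 20/tier1 (25): +10 ; 55 left.
Route 14 tier2 at 21: fill all 45 ; 10 left.
Route 20 tier2 at 16: only 10 left, fill 10.
Total = 26×40 + 25×10 + 21×45 + 16×10 = 2395.

2395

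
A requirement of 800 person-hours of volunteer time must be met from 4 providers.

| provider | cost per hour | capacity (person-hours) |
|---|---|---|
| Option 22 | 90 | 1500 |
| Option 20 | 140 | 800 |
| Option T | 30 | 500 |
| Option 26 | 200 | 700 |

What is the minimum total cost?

Use providers in increasing cost order.
Option T (30): use full 500 ; 300 person-hours to go.
Take 300 from Option 22 at 90 to finish.
Option 20, Option 26: unused.
Cost = 500×30 + 300×90 = 42000.

42000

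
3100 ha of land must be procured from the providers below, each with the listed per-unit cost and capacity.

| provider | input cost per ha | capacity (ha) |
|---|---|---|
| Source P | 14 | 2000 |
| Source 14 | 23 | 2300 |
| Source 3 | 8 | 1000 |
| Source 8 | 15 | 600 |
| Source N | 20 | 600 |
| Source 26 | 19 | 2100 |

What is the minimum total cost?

Use providers in increasing cost order.
Source 3 at 8: take all 1000 ha — 2100 still needed.
Take 2000 from Source P at 14 — need 100 more.
Source 8 (15): take the remaining 100 — done.
Source 26, Source N, Source 14: unused.
Cost = 1000×8 + 2000×14 + 100×15 = 37500.

37500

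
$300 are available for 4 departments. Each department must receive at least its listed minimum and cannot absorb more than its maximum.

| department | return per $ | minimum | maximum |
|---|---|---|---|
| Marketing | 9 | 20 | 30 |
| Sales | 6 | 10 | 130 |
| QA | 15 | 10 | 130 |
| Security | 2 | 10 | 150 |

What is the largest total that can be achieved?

3020

Meeting every minimum uses 20+10+10+10 = 50 $, leaving 250.
Order the departments by return per $: QA 15 > Marketing 9 > Sales 6 > Security 2.
Give QA 120 more to hit its cap of 130 ; 130 left.
Marketing: +10 to 30 (cap) ; 120 left.
Give Sales 120 more to hit its cap of 130 ; 0 left.
Total = 9×30 + 6×130 + 15×130 + 2×10 = 3020.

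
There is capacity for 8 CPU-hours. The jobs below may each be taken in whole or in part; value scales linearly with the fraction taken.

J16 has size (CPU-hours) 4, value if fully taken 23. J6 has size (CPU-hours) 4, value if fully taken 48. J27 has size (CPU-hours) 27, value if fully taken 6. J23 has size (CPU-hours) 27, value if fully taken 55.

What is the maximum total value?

Sort by value density: J6 48/4≈12, J16 23/4≈5.75, J23 55/27≈2.04, J27 6/27≈0.222.
All 4 CPU-hours of J6 fit (value 48) → 4 remain.
J16: take in full, 4 CPU-hours for value 23 → 0 left.
Total value = 71.

71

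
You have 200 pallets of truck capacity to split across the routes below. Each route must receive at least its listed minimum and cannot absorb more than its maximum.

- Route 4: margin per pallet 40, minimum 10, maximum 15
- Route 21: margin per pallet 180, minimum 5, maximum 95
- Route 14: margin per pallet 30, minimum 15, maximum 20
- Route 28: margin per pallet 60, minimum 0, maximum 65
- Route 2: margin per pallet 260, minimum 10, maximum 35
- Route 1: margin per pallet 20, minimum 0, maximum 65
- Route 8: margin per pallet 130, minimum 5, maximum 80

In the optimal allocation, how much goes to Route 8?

Meeting every minimum uses 10+5+15+0+10+0+5 = 45 pallets, leaving 155.
Highest margin per pallet first: Route 2 260 > Route 21 180 > Route 8 130 > Route 28 60 > Route 4 40 > Route 14 30 > Route 1 20.
Route 2: +25 to 35 (cap) — 130 left.
Route 21: +90 to 95 (cap) — 40 left.
Route 8 has room for 75 more but only 40 remain, so it gets 45.

45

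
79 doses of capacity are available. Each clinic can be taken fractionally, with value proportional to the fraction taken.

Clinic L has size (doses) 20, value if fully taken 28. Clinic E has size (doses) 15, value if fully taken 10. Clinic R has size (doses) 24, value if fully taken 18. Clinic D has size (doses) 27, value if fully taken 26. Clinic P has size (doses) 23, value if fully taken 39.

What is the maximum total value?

Rank by value-to-size ratio: Clinic P 39/23≈1.7, Clinic L 28/20≈1.4, Clinic D 26/27≈0.963, Clinic R 18/24≈0.75, Clinic E 10/15≈0.667.
Clinic P: take in full, 23 doses for value 39 — 56 left.
Take all of Clinic L (20 doses, value 28) — 36 doses left.
All 27 doses of Clinic D fit (value 26) — 9 remain.
9 doses left: a 9/24 share of Clinic R gives 18×9/24 = 6.75.
Total value = 99.75.

99.75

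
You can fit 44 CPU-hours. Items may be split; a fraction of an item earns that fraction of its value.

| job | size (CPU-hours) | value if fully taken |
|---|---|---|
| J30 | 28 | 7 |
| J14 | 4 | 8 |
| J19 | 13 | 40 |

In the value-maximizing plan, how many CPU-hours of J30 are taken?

Best value per unit of size first: J19 40/13≈3.08, J14 8/4≈2, J30 7/28≈0.25.
All 13 CPU-hours of J19 fit (value 40) ; 31 remain.
J14: take in full, 4 CPU-hours for value 8 ; 27 left.
Only 27 CPU-hours remain; take 27/28 of J30 for value 7×27/28 = 6.75.

27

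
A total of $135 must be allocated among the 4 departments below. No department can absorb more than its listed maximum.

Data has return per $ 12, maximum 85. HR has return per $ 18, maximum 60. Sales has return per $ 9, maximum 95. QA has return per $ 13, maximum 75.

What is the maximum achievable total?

2055

Highest return per $ first: HR 18 > QA 13 > Data 12 > Sales 9.
HR takes 60 to reach its cap of 60 ; 75 left.
Give QA 75 to hit its cap of 75 ; 0 left.
Total = 18×60 + 13×75 = 2055.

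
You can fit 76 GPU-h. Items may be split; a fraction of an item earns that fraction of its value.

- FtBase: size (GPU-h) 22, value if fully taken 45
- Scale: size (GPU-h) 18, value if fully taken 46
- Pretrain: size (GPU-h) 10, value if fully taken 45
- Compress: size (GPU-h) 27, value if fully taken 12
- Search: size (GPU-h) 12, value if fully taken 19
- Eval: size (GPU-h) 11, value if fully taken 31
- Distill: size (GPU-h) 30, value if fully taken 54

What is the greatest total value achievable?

194

Rank by value-to-size ratio: Pretrain 45/10≈4.5, Eval 31/11≈2.82, Scale 46/18≈2.56, FtBase 45/22≈2.05, Distill 54/30≈1.8, Search 19/12≈1.58, Compress 12/27≈0.444.
Pretrain: take in full, 10 GPU-h for value 45 ; 66 left.
Eval: take in full, 11 GPU-h for value 31 ; 55 left.
Take all of Scale (18 GPU-h, value 46) ; 37 GPU-h left.
FtBase: take in full, 22 GPU-h for value 45 ; 15 left.
Fill the last 15 GPU-h with part of Distill: 15/30 of it earns 27.
Total value = 194.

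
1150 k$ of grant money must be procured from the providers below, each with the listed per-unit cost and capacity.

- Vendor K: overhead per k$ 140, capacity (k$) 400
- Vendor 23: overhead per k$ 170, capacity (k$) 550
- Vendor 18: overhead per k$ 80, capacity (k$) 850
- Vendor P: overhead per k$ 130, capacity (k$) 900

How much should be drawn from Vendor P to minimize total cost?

Use providers in increasing cost order.
Vendor 18 at 80: take all 850 k$ ; 300 still needed.
Vendor P at 130: take 300 of its 900 ; requirement met.
Vendor K, Vendor 23: unused.

300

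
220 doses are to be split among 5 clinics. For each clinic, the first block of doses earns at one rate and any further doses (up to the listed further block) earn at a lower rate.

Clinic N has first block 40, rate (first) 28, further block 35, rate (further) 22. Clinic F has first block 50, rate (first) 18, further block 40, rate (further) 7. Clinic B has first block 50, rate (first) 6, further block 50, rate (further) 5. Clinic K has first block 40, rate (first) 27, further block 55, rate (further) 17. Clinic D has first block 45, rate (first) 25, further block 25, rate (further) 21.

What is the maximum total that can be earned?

5250

Treat each block as its own option and order by rate: Clinic N/T1 28 > Clinic K/T1 27 > Clinic D/T1 25 > Clinic N/T2 22 > Clinic D/T2 21 > Clinic F/T1 18 > Clinic K/T2 17 > Clinic F/T2 7 > Clinic B/T1 6 > Clinic B/T2 5.
Clinic N/T1 (28): +40 — 180 left.
Clinic K T1 at 27: fill all 40 — 140 left.
Fill Clinic D T1 block (45 at 25) — 95 left.
Fill Clinic N T2 block (35 at 22) — 60 left.
Clinic D T2 at 21: fill all 25 — 35 left.
Clinic F T1 at 18: only 35 left, fill 35.
Total = 28×40 + 27×40 + 25×45 + 22×35 + 21×25 + 18×35 = 5250.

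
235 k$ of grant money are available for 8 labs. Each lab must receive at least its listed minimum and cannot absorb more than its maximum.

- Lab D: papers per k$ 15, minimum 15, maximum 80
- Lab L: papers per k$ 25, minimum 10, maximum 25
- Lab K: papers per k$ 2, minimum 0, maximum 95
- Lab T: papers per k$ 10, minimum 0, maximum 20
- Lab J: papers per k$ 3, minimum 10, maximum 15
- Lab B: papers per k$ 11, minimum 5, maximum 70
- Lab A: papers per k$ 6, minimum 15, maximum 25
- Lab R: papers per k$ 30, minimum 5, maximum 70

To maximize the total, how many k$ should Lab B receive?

35

Meeting every minimum uses 15+10+0+0+10+5+15+5 = 60 k$, leaving 175.
Order the labs by papers per k$: Lab R 30 > Lab L 25 > Lab D 15 > Lab B 11 > Lab T 10 > Lab A 6 > Lab J 3 > Lab K 2.
Lab R takes 65 more to reach its cap of 70 → 110 left.
Lab L takes 15 more to reach its cap of 25 → 95 left.
Lab D takes 65 more to reach its cap of 80 → 30 left.
Lab B has room for 65 more but only 30 remain, so it gets 35.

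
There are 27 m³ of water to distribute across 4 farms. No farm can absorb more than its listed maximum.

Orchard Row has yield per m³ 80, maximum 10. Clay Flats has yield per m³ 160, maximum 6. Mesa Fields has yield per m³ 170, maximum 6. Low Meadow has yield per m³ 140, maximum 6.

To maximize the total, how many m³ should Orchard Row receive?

Rank by yield per m³: Mesa Fields 170 > Clay Flats 160 > Low Meadow 140 > Orchard Row 80.
Give Mesa Fields 6 to hit its cap of 6 ; 21 left.
Give Clay Flats 6 to hit its cap of 6 ; 15 left.
Low Meadow takes 6 to reach its cap of 6 ; 9 left.
Only 9 left; Orchard Row takes them to reach 9.

9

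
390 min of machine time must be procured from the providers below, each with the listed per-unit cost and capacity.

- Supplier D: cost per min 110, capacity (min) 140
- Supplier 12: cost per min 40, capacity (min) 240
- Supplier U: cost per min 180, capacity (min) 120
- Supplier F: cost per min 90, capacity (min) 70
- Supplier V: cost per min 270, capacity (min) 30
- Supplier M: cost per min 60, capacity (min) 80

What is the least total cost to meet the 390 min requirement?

Cheapest first:
Supplier 12 at 40: take all 240 min — 150 still needed.
Supplier M at 60: take all 80 min — 70 still needed.
Take 70 from Supplier F at 90 — need 0 more.
Supplier D, Supplier U, Supplier V: unused.
Cost = 240×40 + 80×60 + 70×90 = 20700.

20700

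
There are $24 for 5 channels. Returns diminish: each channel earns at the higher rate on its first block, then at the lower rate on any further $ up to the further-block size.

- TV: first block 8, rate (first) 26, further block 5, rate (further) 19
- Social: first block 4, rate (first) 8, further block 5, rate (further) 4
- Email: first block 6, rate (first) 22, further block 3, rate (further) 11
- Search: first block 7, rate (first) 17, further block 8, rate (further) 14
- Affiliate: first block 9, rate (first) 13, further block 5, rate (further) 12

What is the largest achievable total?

Order all 10 blocks by rate: TV/T1 26 > Email/T1 22 > TV/T2 19 > Search/T1 17 > Search/T2 14 > Affiliate/T1 13 > Affiliate/T2 12 > Email/T2 11 > Social/T1 8 > Social/T2 4.
TV/T1 (26): +8 — 16 left.
Email T1 at 22: fill all 6 — 10 left.
Fill TV T2 block (5 at 19) — 5 left.
Search/T1: +5 of 7 at 17; pool empty.
Total = 26×8 + 22×6 + 19×5 + 17×5 = 520.

520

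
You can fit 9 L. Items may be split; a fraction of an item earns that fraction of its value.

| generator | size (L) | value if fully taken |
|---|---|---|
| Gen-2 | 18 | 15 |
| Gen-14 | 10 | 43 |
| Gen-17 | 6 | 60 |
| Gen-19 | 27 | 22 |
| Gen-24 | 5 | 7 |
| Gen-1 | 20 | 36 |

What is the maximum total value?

Sort by value density: Gen-17 60/6≈10, Gen-14 43/10≈4.3, Gen-1 36/20≈1.8, Gen-24 7/5≈1.4, Gen-2 15/18≈0.833, Gen-19 22/27≈0.815.
Gen-17: take in full, 6 L for value 60 — 3 left.
Only 3 L remain; take 3/10 of Gen-14 for value 43×3/10 = 12.9.
Total value = 72.9.

72.9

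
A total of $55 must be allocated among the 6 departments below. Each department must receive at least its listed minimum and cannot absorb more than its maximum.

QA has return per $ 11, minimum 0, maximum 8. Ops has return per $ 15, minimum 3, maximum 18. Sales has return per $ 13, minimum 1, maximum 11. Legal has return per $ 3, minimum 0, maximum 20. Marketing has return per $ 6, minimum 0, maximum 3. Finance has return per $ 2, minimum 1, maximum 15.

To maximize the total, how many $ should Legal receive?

14

Meeting every minimum uses 0+3+1+0+0+1 = 5 $, leaving 50.
Highest return per $ first: Ops 15 > Sales 13 > QA 11 > Marketing 6 > Legal 3 > Finance 2.
Ops takes 15 more to reach its cap of 18 ; 35 left.
Sales takes 10 more to reach its cap of 11 ; 25 left.
QA takes 8 more to reach its cap of 8 ; 17 left.
Marketing takes 3 more to reach its cap of 3 ; 14 left.
Only 14 left; Legal takes them to reach 14.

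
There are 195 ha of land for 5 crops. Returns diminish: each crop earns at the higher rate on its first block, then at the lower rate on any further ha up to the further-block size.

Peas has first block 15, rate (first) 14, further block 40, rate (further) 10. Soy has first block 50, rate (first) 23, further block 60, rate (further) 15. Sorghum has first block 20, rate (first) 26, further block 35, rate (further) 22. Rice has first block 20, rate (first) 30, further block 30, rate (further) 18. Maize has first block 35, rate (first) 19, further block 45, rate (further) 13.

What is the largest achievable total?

Rank every tier by rate: Rice/first 30 > Sorghum/first 26 > Soy/first 23 > Sorghum/second 22 > Maize/first 19 > Rice/second 18 > Soy/second 15 > Peas/first 14 > Maize/second 13 > Peas/second 10.
Fill Rice first block (20 at 30) ; 175 left.
Fill Sorghum first block (20 at 26) ; 155 left.
Fill Soy first block (50 at 23) ; 105 left.
Sorghum second at 22: fill all 35 ; 70 left.
Maize/first (19): +35 ; 35 left.
Fill Rice second block (30 at 18) ; 5 left.
Soy second at 15: only 5 left, fill 5.
Total = 30×20 + 26×20 + 23×50 + 22×35 + 19×35 + 18×30 + 15×5 = 4320.

4320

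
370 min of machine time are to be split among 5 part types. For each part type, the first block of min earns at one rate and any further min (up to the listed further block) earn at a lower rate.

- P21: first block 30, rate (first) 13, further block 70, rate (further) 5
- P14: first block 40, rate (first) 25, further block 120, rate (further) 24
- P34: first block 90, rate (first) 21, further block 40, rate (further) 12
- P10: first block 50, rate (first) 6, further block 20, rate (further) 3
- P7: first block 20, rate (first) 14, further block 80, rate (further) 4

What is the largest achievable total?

Order all 10 blocks by rate: P14/tier1 25 > P14/tier2 24 > P34/tier1 21 > P7/tier1 14 > P21/tier1 13 > P34/tier2 12 > P10/tier1 6 > P21/tier2 5 > P7/tier2 4 > P10/tier2 3.
P14 tier1 at 25: fill all 40 ; 330 left.
Fill P14 tier2 block (120 at 24) ; 210 left.
P34 tier1 at 21: fill all 90 ; 120 left.
P7 tier1 at 14: fill all 20 ; 100 left.
P21/tier1 (13): +30 ; 70 left.
P34 tier2 at 12: fill all 40 ; 30 left.
30 remain; put them into P10 tier1 at 6.
Total = 25×40 + 24×120 + 21×90 + 14×20 + 13×30 + 12×40 + 6×30 = 7100.

7100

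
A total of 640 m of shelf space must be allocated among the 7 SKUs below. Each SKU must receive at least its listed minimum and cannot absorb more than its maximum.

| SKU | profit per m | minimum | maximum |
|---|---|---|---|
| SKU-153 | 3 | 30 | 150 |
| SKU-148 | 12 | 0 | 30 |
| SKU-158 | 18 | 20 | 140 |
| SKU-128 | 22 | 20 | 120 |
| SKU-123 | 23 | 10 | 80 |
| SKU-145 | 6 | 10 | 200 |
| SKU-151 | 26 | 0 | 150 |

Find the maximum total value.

11890

Meeting every minimum uses 30+0+20+20+10+10+0 = 90 m, leaving 550.
Rank by profit per m: SKU-151 26 > SKU-123 23 > SKU-128 22 > SKU-158 18 > SKU-148 12 > SKU-145 6 > SKU-153 3.
SKU-151 takes 150 more to reach its cap of 150 → 400 left.
SKU-123: +70 to 80 (cap) → 330 left.
Give SKU-128 100 more to hit its cap of 120 → 230 left.
SKU-158 takes 120 more to reach its cap of 140 → 110 left.
SKU-148 takes 30 more to reach its cap of 30 → 80 left.
Only 80 left; SKU-145 takes them to reach 90.
Total = 3×30 + 12×30 + 18×140 + 22×120 + 23×80 + 6×90 + 26×150 = 11890.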